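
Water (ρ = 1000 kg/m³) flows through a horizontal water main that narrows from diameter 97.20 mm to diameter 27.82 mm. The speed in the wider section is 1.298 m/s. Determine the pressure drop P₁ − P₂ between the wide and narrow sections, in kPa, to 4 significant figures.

ΔP ≈ 124.7 kPa

Mass conservation (A₁v₁ = A₂v₂) gives v₂ = 1.298 × 74.20/6.079 = 15.85 m/s.
Along the horizontal streamline, P + ½ρv² is constant.
P₁ − P₂ = ½·1000·(15.85² − 1.298²) = ½·1000·249.4 = 124700 Pa.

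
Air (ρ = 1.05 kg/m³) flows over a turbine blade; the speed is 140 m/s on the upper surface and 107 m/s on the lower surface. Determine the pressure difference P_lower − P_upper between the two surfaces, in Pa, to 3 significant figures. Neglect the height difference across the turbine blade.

Bernoulli (same height): P_lower − P_upper = ½ρ(v_upper² − v_lower²).
ΔP = ½·1.05·(140² − 107²) = 4280 Pa.

4280 Pa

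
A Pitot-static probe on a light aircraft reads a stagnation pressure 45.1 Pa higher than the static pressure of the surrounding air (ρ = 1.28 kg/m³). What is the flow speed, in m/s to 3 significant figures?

8.39 m/s

At the stagnation point the flow is brought to rest, so Bernoulli gives P_stag − P_static = ½ρv².
v = √(2ΔP/ρ) = √(2·45.1/1.28) = 8.39 m/s.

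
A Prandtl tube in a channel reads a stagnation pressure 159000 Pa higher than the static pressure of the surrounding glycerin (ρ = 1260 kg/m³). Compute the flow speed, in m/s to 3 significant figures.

v = 15.9 m/s

Bernoulli between the free stream and the stagnation point: ½ρv² = P_stag − P_static.
v = √(2ΔP/ρ) = √(2·159000/1260) = 15.9 m/s.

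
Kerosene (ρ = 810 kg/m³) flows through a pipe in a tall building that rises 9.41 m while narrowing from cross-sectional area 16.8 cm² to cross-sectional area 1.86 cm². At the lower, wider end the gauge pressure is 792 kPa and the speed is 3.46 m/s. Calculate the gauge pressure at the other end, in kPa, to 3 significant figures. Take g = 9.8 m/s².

Continuity gives A₁v₁ = A₂v₂, so v₂ = (16.8 cm²)/(1.86 cm²) × 3.46 m/s = 31.3 m/s.
Bernoulli: P₁ + ½ρv₁² + ρg h₁ = P₂ + ½ρv₂² + ρg h₂, so P₂ = P₁ + ½ρ(v₁² − v₂²) − ρg(h₂ − h₁).
P₂ = 792000 + ½·810·(3.46² − 31.3²) − 810·9.8·(+9.41) = 792000 + (-391000) − (74700) = 327000 Pa.

327 kPa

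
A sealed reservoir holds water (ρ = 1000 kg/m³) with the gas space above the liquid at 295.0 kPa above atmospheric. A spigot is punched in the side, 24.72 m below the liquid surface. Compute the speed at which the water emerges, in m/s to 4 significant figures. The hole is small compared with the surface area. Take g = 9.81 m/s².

Take point 1 at the surface (v₁ ≈ 0) and point 2 at the hole (at atmospheric pressure). Bernoulli: P₁ + ρg h = P_atm + ½ρv₂².
With P₁ − P_atm = 295000 Pa, v₂ = √(2gh + 2ΔP/ρ) = √(2·9.81·24.72 + 2·295000/1000) = 32.79 m/s.

v ≈ 32.79 m/s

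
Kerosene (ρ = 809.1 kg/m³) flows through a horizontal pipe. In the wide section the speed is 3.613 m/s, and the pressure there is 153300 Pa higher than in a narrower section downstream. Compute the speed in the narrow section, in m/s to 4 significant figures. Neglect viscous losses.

v₂ ≈ 19.80 m/s

Horizontal Bernoulli: P₁ + ½ρv₁² = P₂ + ½ρv₂², so v₂² = v₁² + 2(P₁ − P₂)/ρ.
v₂ = √(3.613² + 2·153300/809.1) = √(13.05 + 378.9) = 19.80 m/s.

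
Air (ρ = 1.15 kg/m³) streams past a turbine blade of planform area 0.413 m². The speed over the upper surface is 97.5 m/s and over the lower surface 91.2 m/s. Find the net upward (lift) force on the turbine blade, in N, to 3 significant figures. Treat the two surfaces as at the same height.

From P + ½ρv² = const at equal height, P_low − P_up = ½ρ(v_up² − v_low²).
ΔP = ½·1.15·(97.5² − 91.2²) = 684 Pa.
Lift = ΔP · A = 684 × 0.413 = 282 N.

F ≈ 282 N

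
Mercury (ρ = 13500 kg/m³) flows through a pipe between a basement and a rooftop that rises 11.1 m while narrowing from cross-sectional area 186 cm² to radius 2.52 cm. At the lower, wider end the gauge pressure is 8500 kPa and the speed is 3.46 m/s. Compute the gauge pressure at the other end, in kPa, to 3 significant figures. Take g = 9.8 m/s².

By continuity, v₂ = v₁·A₁/A₂ = 3.46·(186/20.0) = 32.3 m/s.
Bernoulli: P₁ + ½ρv₁² + ρg h₁ = P₂ + ½ρv₂² + ρg h₂, so P₂ = P₁ + ½ρ(v₁² − v₂²) − ρg(h₂ − h₁).
P₂ = 8500000 + ½·13500·(3.46² − 32.3²) − 13500·9.8·(+11.1) = 8500000 + (-6940000) − (1470000) = 88400 Pa.

P₂ ≈ 88.4 kPa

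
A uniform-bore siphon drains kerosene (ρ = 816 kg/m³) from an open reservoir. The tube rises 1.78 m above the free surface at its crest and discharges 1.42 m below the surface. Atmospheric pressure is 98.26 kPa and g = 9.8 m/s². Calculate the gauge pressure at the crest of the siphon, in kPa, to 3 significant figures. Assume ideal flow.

Bernoulli surface→outlet gives ½v² = g·h_out, so v = √(2·9.8·1.42) = 5.28 m/s.
Continuity keeps v the same throughout the tube; from surface to crest, P_atm + 0 = P_top + ½ρv² + ρg·h_top.
P_top = 98260 − ½·816·5.28² − 816·9.8·1.78 = 72700 Pa. So P_gauge = P_top − P_atm = -25600 Pa.

-25.6 kPa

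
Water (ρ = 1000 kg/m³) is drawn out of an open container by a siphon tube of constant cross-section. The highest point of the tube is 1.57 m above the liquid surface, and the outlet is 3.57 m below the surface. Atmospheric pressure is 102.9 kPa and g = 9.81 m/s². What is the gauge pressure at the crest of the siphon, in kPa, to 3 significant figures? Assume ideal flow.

The outlet speed comes from Torricelli: v = √(2g·3.57) = 8.37 m/s.
The bore is uniform, so the speed at the crest is the same v. Bernoulli surface→crest: P_atm = P_top + ½ρv² + ρg·h_top.
P_top = 102900 − ½·1000·8.37² − 1000·9.81·1.57 = 52500 Pa. So P_gauge = P_top − P_atm = -50400 Pa.

P_gauge ≈ -50.4 kPa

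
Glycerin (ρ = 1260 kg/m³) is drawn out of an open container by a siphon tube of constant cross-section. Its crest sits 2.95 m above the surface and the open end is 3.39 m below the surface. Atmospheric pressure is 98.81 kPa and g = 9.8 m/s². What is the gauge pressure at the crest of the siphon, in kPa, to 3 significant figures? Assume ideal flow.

P_gauge ≈ -78.3 kPa

The outlet speed comes from Torricelli: v = √(2g·3.39) = 8.15 m/s.
Continuity keeps v the same throughout the tube; from surface to crest, P_atm + 0 = P_top + ½ρv² + ρg·h_top.
P_top = 98810 − ½·1260·8.15² − 1260·9.8·2.95 = 20500 Pa. So P_gauge = P_top − P_atm = -78300 Pa.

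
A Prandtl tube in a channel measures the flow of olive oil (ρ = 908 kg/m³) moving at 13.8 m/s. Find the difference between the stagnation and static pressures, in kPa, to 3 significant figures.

Bernoulli between the free stream and the stagnation point: ½ρv² = P_stag − P_static.
ΔP = ½·908·13.8² = 86500 Pa.

86.5 kPa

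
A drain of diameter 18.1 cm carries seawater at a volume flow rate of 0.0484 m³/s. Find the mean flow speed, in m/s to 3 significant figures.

Q = 0.0484 m³/s = 0.0484 m³/s.
v = Q/A = 0.0484 / 0.0257 = 1.88 m/s.

v ≈ 1.88 m/s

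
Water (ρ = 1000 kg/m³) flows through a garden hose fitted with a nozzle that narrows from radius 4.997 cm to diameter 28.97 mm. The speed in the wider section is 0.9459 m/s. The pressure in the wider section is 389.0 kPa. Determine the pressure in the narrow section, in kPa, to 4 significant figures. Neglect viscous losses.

The volume flow rate is constant, so v₂ = (A₁/A₂)v₁ = (78.45/6.592)·0.9459 = 11.26 m/s.
With no height change, Bernoulli's equation is P₁ + ½ρv₁² = P₂ + ½ρv₂².
P₂ = P₁ − ½ρ(v₂² − v₁²) = 389000 − ½·1000·(11.26² − 0.9459²) = 389000 − 62910 = 326100 Pa.

P₂ ≈ 326.1 kPa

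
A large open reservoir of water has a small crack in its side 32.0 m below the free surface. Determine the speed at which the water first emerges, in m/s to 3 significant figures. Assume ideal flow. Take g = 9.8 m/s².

25.0 m/s

Torricelli's result v = √(2gh) gives v = √(2·9.8·32.0) = 25.0 m/s.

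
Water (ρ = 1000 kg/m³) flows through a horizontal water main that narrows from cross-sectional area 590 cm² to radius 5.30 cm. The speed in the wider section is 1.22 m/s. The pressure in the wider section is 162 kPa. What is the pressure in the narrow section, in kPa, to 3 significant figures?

The volume flow rate is constant, so v₂ = (A₁/A₂)v₁ = (590/88.2)·1.22 = 8.16 m/s.
Along the horizontal streamline, P + ½ρv² is constant.
P₂ = P₁ − ½ρ(v₂² − v₁²) = 162000 − ½·1000·(8.16² − 1.22²) = 162000 − 32500 = 129000 Pa.

P₂ ≈ 129 kPa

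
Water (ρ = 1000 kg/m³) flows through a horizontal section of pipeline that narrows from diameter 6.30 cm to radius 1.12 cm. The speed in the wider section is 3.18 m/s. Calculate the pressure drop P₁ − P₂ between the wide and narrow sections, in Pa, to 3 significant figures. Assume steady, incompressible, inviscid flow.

311000 Pa

The volume flow rate is constant, so v₂ = (A₁/A₂)v₁ = (31.2/3.94)·3.18 = 25.2 m/s.
The pipe is horizontal, so Bernoulli reduces to P₁ + ½ρv₁² = P₂ + ½ρv₂².
P₁ − P₂ = ½·1000·(25.2² − 3.18²) = ½·1000·623 = 311000 Pa.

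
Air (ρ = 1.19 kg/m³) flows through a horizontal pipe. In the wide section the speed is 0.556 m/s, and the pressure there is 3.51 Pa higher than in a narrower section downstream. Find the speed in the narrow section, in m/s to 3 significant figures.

Horizontal Bernoulli: P₁ + ½ρv₁² = P₂ + ½ρv₂², so v₂² = v₁² + 2(P₁ − P₂)/ρ.
v₂ = √(0.556² + 2·3.51/1.19) = √(0.309 + 5.90) = 2.49 m/s.

v₂ = 2.49 m/s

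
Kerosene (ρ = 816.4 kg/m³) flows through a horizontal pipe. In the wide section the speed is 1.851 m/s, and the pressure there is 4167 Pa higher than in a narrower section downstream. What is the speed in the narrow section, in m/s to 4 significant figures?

3.692 m/s

Along the level pipe P + ½ρv² is conserved, hence v₂² = v₁² + 2(P₁ − P₂)/ρ.
v₂ = √(1.851² + 2·4167/816.4) = √(3.426 + 10.21) = 3.692 m/s.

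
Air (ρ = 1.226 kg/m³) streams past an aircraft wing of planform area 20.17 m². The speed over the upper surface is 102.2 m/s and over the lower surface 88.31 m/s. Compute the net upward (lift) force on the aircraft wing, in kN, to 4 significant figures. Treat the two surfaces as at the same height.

From P + ½ρv² = const at equal height, P_low − P_up = ½ρ(v_up² − v_low²).
ΔP = ½·1.226·(102.2² − 88.31²) = 1622 Pa.
Lift = ΔP · A = 1622 × 20.17 = 32720 N.

F = 32.72 kN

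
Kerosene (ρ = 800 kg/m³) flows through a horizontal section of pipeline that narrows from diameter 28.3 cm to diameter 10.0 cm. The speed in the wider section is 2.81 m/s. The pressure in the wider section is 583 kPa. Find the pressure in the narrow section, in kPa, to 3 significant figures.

P₂ = 384 kPa

Mass conservation (A₁v₁ = A₂v₂) gives v₂ = 2.81 × 629/78.5 = 22.5 m/s.
The pipe is horizontal, so Bernoulli reduces to P₁ + ½ρv₁² = P₂ + ½ρv₂².
P₂ = P₁ − ½ρ(v₂² − v₁²) = 583000 − ½·800·(22.5² − 2.81²) = 583000 − 199000 = 384000 Pa.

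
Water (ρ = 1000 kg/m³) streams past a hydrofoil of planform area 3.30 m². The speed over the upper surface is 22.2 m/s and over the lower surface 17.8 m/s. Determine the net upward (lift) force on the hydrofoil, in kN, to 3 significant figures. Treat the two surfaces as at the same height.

The faster flow above has the lower pressure; Bernoulli (same height) gives ΔP = ½ρ(v_up² − v_low²).
ΔP = ½·1000·(22.2² − 17.8²) = 88000 Pa.
Lift = ΔP · A = 88000 × 3.30 = 290000 N.

290 kN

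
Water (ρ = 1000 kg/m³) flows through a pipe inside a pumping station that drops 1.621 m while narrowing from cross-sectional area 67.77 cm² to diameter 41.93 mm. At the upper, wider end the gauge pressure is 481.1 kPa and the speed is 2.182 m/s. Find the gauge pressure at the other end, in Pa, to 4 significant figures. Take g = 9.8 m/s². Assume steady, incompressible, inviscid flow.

Mass conservation (A₁v₁ = A₂v₂) gives v₂ = 2.182 × 67.77/13.81 = 10.71 m/s.
Bernoulli: P₁ + ½ρv₁² + ρg h₁ = P₂ + ½ρv₂² + ρg h₂, so P₂ = P₁ + ½ρ(v₁² − v₂²) − ρg(h₂ − h₁).
P₂ = 481100 + ½·1000·(2.182² − 10.71²) − 1000·9.8·(−1.621) = 481100 + (-54960) − (-15890) = 442000 Pa.

P₂ ≈ 442000 Pa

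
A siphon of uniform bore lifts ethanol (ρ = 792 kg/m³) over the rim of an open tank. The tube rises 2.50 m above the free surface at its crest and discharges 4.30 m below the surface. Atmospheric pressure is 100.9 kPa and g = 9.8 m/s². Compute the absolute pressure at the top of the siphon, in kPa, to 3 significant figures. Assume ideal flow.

Bernoulli surface→outlet gives ½v² = g·h_out, so v = √(2·9.8·4.30) = 9.18 m/s.
With constant cross-section the crest speed equals v; applying Bernoulli from the surface up to the crest, P_top = P_atm − ½ρv² − ρg·h_top.
P_top = 100900 − ½·792·9.18² − 792·9.8·2.50 = 48100 Pa.

P_top ≈ 48.1 kPa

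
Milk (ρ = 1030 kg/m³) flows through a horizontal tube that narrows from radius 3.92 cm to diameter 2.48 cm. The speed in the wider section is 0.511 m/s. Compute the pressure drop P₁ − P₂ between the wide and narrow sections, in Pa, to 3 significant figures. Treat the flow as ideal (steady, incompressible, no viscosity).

ΔP = 13300 Pa

By continuity, v₂ = v₁·A₁/A₂ = 0.511·(48.3/4.83) = 5.11 m/s.
Bernoulli (h₁ = h₂): P₁ − P₂ = ½ρ(v₂² − v₁²).
P₁ − P₂ = ½·1030·(5.11² − 0.511²) = ½·1030·25.8 = 13300 Pa.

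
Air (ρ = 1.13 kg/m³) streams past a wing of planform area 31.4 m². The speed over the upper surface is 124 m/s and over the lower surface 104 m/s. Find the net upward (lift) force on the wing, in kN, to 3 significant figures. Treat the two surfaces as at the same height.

With equal heights on the two surfaces, Bernoulli gives P_lower − P_upper = ½ρ(v_upper² − v_lower²).
ΔP = ½·1.13·(124² − 104²) = 2580 Pa.
Lift = ΔP · A = 2580 × 31.4 = 80900 N.

F ≈ 80.9 kN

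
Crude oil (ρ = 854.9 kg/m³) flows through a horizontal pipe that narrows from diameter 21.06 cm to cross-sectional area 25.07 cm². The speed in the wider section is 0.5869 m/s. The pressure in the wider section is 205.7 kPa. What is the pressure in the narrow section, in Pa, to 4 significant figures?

177400 Pa

The volume flow rate is constant, so v₂ = (A₁/A₂)v₁ = (348.3/25.07)·0.5869 = 8.155 m/s.
Bernoulli (h₁ = h₂): P₁ − P₂ = ½ρ(v₂² − v₁²).
P₂ = P₁ − ½ρ(v₂² − v₁²) = 205700 − ½·854.9·(8.155² − 0.5869²) = 205700 − 28280 = 177400 Pa.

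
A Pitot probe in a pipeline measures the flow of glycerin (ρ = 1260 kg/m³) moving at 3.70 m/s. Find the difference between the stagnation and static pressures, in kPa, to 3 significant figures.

Bernoulli between the free stream and the stagnation point: ½ρv² = P_stag − P_static.
ΔP = ½·1260·3.70² = 8620 Pa.

ΔP ≈ 8.62 kPa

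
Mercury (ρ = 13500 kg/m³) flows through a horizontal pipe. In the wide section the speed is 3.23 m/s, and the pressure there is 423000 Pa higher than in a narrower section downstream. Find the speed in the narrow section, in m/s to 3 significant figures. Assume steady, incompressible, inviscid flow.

Along the level pipe P + ½ρv² is conserved, hence v₂² = v₁² + 2(P₁ − P₂)/ρ.
v₂ = √(3.23² + 2·423000/13500) = √(10.4 + 62.7) = 8.55 m/s.

8.55 m/s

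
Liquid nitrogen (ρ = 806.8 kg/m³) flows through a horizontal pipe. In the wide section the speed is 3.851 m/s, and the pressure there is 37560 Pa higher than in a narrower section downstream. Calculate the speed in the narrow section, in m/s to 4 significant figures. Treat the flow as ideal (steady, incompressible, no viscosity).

v₂ = 10.39 m/s

Along the level pipe P + ½ρv² is conserved, hence v₂² = v₁² + 2(P₁ − P₂)/ρ.
v₂ = √(3.851² + 2·37560/806.8) = √(14.83 + 93.11) = 10.39 m/s.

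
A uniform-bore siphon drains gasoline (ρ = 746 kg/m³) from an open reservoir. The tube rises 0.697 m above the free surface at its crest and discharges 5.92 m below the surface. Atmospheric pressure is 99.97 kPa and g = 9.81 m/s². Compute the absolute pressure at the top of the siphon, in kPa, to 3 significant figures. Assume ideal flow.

51.5 kPa

Bernoulli surface→outlet gives ½v² = g·h_out, so v = √(2·9.81·5.92) = 10.8 m/s.
Continuity keeps v the same throughout the tube; from surface to crest, P_atm + 0 = P_top + ½ρv² + ρg·h_top.
P_top = 99970 − ½·746·10.8² − 746·9.81·0.697 = 51500 Pa.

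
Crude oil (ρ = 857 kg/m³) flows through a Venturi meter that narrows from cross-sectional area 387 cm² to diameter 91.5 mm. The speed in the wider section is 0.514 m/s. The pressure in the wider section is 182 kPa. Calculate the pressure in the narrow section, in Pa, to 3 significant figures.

178000 Pa

Continuity gives A₁v₁ = A₂v₂, so v₂ = (387 cm²)/(65.8 cm²) × 0.514 m/s = 3.03 m/s.
Bernoulli (h₁ = h₂): P₁ − P₂ = ½ρ(v₂² − v₁²).
P₂ = P₁ − ½ρ(v₂² − v₁²) = 182000 − ½·857·(3.03² − 0.514²) = 182000 − 3810 = 178000 Pa.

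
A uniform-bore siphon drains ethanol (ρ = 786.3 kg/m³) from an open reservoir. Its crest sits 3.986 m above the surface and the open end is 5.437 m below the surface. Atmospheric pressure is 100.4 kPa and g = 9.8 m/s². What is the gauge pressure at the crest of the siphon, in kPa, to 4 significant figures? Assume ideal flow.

Bernoulli surface→outlet gives ½v² = g·h_out, so v = √(2·9.8·5.437) = 10.32 m/s.
Continuity keeps v the same throughout the tube; from surface to crest, P_atm + 0 = P_top + ½ρv² + ρg·h_top.
P_top = 100400 − ½·786.3·10.32² − 786.3·9.8·3.986 = 27790 Pa. So P_gauge = P_top − P_atm = -72610 Pa.

P_gauge ≈ -72.61 kPa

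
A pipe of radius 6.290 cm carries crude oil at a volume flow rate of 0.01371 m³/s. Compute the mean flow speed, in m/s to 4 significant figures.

Q = 0.01371 m³/s = 0.01371 m³/s.
v = Q/A = 0.01371 / 0.01243 = 1.103 m/s.

v ≈ 1.103 m/s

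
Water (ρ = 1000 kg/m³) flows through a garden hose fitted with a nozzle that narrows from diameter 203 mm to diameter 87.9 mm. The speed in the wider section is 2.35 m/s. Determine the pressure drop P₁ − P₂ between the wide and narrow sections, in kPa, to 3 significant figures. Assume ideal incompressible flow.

ΔP ≈ 75.8 kPa

Continuity gives A₁v₁ = A₂v₂, so v₂ = (324 cm²)/(60.7 cm²) × 2.35 m/s = 12.5 m/s.
Bernoulli (h₁ = h₂): P₁ − P₂ = ½ρ(v₂² − v₁²).
P₁ − P₂ = ½·1000·(12.5² − 2.35²) = ½·1000·152 = 75800 Pa.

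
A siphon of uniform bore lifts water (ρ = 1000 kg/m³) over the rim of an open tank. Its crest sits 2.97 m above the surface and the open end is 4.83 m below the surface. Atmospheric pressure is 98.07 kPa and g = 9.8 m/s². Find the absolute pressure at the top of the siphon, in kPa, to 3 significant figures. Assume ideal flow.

P_top = 21.6 kPa

From the surface to the outlet (both open to atmosphere, surface at rest): v = √(2g·h_out) = √(2·9.8·4.83) = 9.73 m/s.
Continuity keeps v the same throughout the tube; from surface to crest, P_atm + 0 = P_top + ½ρv² + ρg·h_top.
P_top = 98070 − ½·1000·9.73² − 1000·9.8·2.97 = 21600 Pa.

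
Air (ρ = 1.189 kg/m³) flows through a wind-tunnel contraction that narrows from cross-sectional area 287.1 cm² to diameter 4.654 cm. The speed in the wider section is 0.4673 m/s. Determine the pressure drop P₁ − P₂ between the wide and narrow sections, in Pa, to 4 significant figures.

ΔP ≈ 36.85 Pa

Continuity gives A₁v₁ = A₂v₂, so v₂ = (287.1 cm²)/(17.01 cm²) × 0.4673 m/s = 7.887 m/s.
Bernoulli (h₁ = h₂): P₁ − P₂ = ½ρ(v₂² − v₁²).
P₁ − P₂ = ½·1.189·(7.887² − 0.4673²) = ½·1.189·61.98 = 36.85 Pa.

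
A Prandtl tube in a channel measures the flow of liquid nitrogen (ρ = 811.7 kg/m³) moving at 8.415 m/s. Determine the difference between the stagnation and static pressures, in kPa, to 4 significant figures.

The dynamic pressure equals the rise in static pressure at the stagnation point: ΔP = ½ρv².
ΔP = ½·811.7·8.415² = 28740 Pa.

ΔP ≈ 28.74 kPa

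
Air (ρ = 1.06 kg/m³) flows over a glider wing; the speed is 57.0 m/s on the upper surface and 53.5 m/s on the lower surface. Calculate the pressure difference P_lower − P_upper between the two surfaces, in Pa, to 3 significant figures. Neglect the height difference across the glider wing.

Bernoulli (same height): P_lower − P_upper = ½ρ(v_upper² − v_lower²).
ΔP = ½·1.06·(57.0² − 53.5²) = 205 Pa.

ΔP ≈ 205 Pa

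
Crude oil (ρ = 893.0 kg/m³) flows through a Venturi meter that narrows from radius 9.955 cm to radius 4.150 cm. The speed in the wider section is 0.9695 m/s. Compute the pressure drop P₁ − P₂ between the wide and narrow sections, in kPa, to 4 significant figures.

Continuity gives A₁v₁ = A₂v₂, so v₂ = (311.3 cm²)/(54.11 cm²) × 0.9695 m/s = 5.579 m/s.
The pipe is horizontal, so Bernoulli reduces to P₁ + ½ρv₁² = P₂ + ½ρv₂².
P₁ − P₂ = ½·893.0·(5.579² − 0.9695²) = ½·893.0·30.18 = 13480 Pa.

ΔP ≈ 13.48 kPa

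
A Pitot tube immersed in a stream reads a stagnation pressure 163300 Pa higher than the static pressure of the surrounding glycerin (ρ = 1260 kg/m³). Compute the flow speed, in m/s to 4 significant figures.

v ≈ 16.10 m/s

At the stagnation point the flow is brought to rest, so Bernoulli gives P_stag − P_static = ½ρv².
v = √(2ΔP/ρ) = √(2·163300/1260) = 16.10 m/s.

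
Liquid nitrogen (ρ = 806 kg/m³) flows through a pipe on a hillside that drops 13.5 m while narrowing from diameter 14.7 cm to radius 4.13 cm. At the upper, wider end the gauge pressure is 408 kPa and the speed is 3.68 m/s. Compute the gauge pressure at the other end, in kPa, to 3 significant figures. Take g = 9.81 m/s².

By continuity, v₂ = v₁·A₁/A₂ = 3.68·(170/53.6) = 11.7 m/s.
Energy conservation along the streamline gives P₂ = P₁ − ½ρ(v₂² − v₁²) − ρg(h₂ − h₁).
P₂ = 408000 + ½·806·(3.68² − 11.7²) − 806·9.81·(−13.5) = 408000 + (-49300) − (-107000) = 465000 Pa.

P₂ = 465 kPa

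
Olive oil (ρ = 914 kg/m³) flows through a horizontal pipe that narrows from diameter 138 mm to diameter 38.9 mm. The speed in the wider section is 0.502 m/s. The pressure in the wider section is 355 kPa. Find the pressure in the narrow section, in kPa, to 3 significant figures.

P₂ ≈ 337 kPa

The volume flow rate is constant, so v₂ = (A₁/A₂)v₁ = (150/11.9)·0.502 = 6.32 m/s.
Along the horizontal streamline, P + ½ρv² is constant.
P₂ = P₁ − ½ρ(v₂² − v₁²) = 355000 − ½·914·(6.32² − 0.502²) = 355000 − 18100 = 337000 Pa.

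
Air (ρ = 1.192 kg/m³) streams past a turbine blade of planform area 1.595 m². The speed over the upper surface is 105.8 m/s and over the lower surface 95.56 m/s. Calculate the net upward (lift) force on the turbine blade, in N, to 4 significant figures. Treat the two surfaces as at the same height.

From P + ½ρv² = const at equal height, P_low − P_up = ½ρ(v_up² − v_low²).
ΔP = ½·1.192·(105.8² − 95.56²) = 1229 Pa.
Lift = ΔP · A = 1229 × 1.595 = 1960 N.

F ≈ 1960 N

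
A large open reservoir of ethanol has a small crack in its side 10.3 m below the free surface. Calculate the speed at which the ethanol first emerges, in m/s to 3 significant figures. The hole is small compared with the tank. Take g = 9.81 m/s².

14.2 m/s

Torricelli's result v = √(2gh) gives v = √(2·9.81·10.3) = 14.2 m/s.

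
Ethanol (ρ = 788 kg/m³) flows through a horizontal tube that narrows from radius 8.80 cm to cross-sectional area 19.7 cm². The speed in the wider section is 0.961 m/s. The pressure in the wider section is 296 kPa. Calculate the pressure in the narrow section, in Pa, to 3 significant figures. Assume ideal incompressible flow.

The volume flow rate is constant, so v₂ = (A₁/A₂)v₁ = (243/19.7)·0.961 = 11.9 m/s.
Bernoulli (h₁ = h₂): P₁ − P₂ = ½ρ(v₂² − v₁²).
P₂ = P₁ − ½ρ(v₂² − v₁²) = 296000 − ½·788·(11.9² − 0.961²) = 296000 − 55100 = 241000 Pa.

241000 Pa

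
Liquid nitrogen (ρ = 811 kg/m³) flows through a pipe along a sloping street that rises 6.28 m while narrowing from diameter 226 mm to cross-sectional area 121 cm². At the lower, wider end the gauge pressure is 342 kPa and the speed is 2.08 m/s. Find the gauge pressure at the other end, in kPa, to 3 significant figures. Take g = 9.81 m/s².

P₂ = 275 kPa

The volume flow rate is constant, so v₂ = (A₁/A₂)v₁ = (401/121)·2.08 = 6.90 m/s.
Applying Bernoulli between the two ends and solving for P₂: P₂ = P₁ + ½ρ(v₁² − v₂²) − ρgΔh.
P₂ = 342000 + ½·811·(2.08² − 6.90²) − 811·9.81·(+6.28) = 342000 + (-17500) − (50000) = 275000 Pa.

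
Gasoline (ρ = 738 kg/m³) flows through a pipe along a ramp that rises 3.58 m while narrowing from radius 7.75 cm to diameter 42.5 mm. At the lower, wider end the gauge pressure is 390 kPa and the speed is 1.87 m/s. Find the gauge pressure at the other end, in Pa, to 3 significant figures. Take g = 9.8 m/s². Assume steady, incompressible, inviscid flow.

P₂ ≈ 137000 Pa

The volume flow rate is constant, so v₂ = (A₁/A₂)v₁ = (189/14.2)·1.87 = 24.9 m/s.
Applying Bernoulli between the two ends and solving for P₂: P₂ = P₁ + ½ρ(v₁² − v₂²) − ρgΔh.
P₂ = 390000 + ½·738·(1.87² − 24.9²) − 738·9.8·(+3.58) = 390000 + (-227000) − (25900) = 137000 Pa.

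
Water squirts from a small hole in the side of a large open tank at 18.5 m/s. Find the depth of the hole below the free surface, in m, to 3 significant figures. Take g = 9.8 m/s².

For a small hole in a large open tank, ½v² = gh, giving h = v²/(2g).
h = 18.5²/(2·9.8) = 342/19.60 = 17.5 m.

h ≈ 17.5 m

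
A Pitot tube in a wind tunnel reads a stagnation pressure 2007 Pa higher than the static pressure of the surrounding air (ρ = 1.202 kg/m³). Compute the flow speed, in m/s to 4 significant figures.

At the stagnation point the flow is brought to rest, so Bernoulli gives P_stag − P_static = ½ρv².
v = √(2ΔP/ρ) = √(2·2007/1.202) = 57.79 m/s.

v = 57.79 m/s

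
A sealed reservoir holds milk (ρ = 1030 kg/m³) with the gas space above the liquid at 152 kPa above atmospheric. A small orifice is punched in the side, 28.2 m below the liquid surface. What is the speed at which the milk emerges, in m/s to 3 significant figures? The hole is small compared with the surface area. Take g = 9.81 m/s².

Take point 1 at the surface (v₁ ≈ 0) and point 2 at the hole (at atmospheric pressure). Bernoulli: P₁ + ρg h = P_atm + ½ρv₂².
With P₁ − P_atm = 152000 Pa, v₂ = √(2gh + 2ΔP/ρ) = √(2·9.81·28.2 + 2·152000/1030) = 29.1 m/s.

v ≈ 29.1 m/s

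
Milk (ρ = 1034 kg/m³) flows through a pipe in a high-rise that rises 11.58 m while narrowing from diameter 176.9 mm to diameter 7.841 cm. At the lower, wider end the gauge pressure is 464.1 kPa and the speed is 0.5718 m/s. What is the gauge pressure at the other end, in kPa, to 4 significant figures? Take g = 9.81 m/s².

By continuity, v₂ = v₁·A₁/A₂ = 0.5718·(245.8/48.29) = 2.910 m/s.
Applying Bernoulli between the two ends and solving for P₂: P₂ = P₁ + ½ρ(v₁² − v₂²) − ρgΔh.
P₂ = 464100 + ½·1034·(0.5718² − 2.910²) − 1034·9.81·(+11.58) = 464100 + (-4210) − (117500) = 342400 Pa.

342.4 kPa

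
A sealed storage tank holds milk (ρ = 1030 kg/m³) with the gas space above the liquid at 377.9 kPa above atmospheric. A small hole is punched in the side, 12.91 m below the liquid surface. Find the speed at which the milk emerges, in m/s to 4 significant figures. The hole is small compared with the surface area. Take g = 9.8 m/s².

v = 31.41 m/s

Take point 1 at the surface (v₁ ≈ 0) and point 2 at the hole (at atmospheric pressure). Bernoulli: P₁ + ρg h = P_atm + ½ρv₂².
With P₁ − P_atm = 377900 Pa, v₂ = √(2gh + 2ΔP/ρ) = √(2·9.8·12.91 + 2·377900/1030) = 31.41 m/s.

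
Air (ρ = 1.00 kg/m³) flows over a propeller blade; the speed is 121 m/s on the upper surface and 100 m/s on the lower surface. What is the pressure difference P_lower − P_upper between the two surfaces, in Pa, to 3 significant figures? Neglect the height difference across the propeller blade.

ΔP ≈ 2320 Pa

With negligible Δh, P + ½ρv² is constant, so P_low − P_up = ½ρ(v_up² − v_low²).
ΔP = ½·1.00·(121² − 100²) = 2320 Pa.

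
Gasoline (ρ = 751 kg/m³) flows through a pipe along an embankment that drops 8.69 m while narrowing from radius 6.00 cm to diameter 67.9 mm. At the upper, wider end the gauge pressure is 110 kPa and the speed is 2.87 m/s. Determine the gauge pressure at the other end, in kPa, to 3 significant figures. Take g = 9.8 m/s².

P₂ ≈ 147 kPa

By continuity, v₂ = v₁·A₁/A₂ = 2.87·(113/36.2) = 8.96 m/s.
Energy conservation along the streamline gives P₂ = P₁ − ½ρ(v₂² − v₁²) − ρg(h₂ − h₁).
P₂ = 110000 + ½·751·(2.87² − 8.96²) − 751·9.8·(−8.69) = 110000 + (-27100) − (-64000) = 147000 Pa.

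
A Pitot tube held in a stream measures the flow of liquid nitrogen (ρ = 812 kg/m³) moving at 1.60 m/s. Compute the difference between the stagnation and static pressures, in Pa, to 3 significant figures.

At the stagnation point the flow is brought to rest, so Bernoulli gives P_stag − P_static = ½ρv².
ΔP = ½·812·1.60² = 1040 Pa.

ΔP = 1040 Pa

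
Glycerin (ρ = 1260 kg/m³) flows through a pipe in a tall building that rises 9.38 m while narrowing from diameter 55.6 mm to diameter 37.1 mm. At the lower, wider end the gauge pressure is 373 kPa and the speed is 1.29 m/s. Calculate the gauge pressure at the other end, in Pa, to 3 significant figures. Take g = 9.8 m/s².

Mass conservation (A₁v₁ = A₂v₂) gives v₂ = 1.29 × 24.3/10.8 = 2.90 m/s.
Applying Bernoulli between the two ends and solving for P₂: P₂ = P₁ + ½ρ(v₁² − v₂²) − ρgΔh.
P₂ = 373000 + ½·1260·(1.29² − 2.90²) − 1260·9.8·(+9.38) = 373000 + (-4240) − (116000) = 253000 Pa.

P₂ ≈ 253000 Pa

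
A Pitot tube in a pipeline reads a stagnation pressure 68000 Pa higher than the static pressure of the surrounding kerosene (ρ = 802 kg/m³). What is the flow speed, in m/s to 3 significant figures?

13.0 m/s

Bernoulli between the free stream and the stagnation point: ½ρv² = P_stag − P_static.
v = √(2ΔP/ρ) = √(2·68000/802) = 13.0 m/s.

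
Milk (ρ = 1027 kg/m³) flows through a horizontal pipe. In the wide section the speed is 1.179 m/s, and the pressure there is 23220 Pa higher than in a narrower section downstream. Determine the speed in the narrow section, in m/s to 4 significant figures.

Horizontal Bernoulli: P₁ + ½ρv₁² = P₂ + ½ρv₂², so v₂² = v₁² + 2(P₁ − P₂)/ρ.
v₂ = √(1.179² + 2·23220/1027) = √(1.390 + 45.22) = 6.827 m/s.

6.827 m/s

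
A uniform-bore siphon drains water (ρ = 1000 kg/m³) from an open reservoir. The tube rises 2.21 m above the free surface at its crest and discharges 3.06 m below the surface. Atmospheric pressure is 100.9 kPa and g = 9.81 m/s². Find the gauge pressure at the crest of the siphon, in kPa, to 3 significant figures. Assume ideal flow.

P_gauge = -51.7 kPa

From the surface to the outlet (both open to atmosphere, surface at rest): v = √(2g·h_out) = √(2·9.81·3.06) = 7.75 m/s.
With constant cross-section the crest speed equals v; applying Bernoulli from the surface up to the crest, P_top = P_atm − ½ρv² − ρg·h_top.
P_top = 100900 − ½·1000·7.75² − 1000·9.81·2.21 = 49200 Pa. So P_gauge = P_top − P_atm = -51700 Pa.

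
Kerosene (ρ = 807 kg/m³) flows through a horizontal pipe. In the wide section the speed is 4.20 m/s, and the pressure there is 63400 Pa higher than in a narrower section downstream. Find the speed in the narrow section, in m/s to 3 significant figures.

v₂ = 13.2 m/s

With h₁ = h₂, rearranging Bernoulli gives v₂ = √(v₁² + 2ΔP/ρ).
v₂ = √(4.20² + 2·63400/807) = √(17.6 + 157) = 13.2 m/s.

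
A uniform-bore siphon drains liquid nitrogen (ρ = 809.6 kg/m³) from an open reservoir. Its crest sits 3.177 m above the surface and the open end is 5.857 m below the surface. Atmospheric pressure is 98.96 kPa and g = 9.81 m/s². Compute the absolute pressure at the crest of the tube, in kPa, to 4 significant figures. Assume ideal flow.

From the surface to the outlet (both open to atmosphere, surface at rest): v = √(2g·h_out) = √(2·9.81·5.857) = 10.72 m/s.
With constant cross-section the crest speed equals v; applying Bernoulli from the surface up to the crest, P_top = P_atm − ½ρv² − ρg·h_top.
P_top = 98960 − ½·809.6·10.72² − 809.6·9.81·3.177 = 27210 Pa.

27.21 kPa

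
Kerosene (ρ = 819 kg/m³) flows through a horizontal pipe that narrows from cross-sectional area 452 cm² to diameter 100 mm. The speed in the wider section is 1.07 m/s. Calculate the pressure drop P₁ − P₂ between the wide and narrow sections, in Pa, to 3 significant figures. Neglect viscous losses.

The volume flow rate is constant, so v₂ = (A₁/A₂)v₁ = (452/78.5)·1.07 = 6.16 m/s.
The pipe is horizontal, so Bernoulli reduces to P₁ + ½ρv₁² = P₂ + ½ρv₂².
P₁ − P₂ = ½·819·(6.16² − 1.07²) = ½·819·36.8 = 15100 Pa.

15100 Pa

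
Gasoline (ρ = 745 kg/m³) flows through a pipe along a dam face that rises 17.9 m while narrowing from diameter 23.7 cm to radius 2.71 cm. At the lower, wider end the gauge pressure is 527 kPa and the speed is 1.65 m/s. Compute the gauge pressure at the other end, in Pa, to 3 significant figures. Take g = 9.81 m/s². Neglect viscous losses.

Continuity gives A₁v₁ = A₂v₂, so v₂ = (441 cm²)/(23.1 cm²) × 1.65 m/s = 31.5 m/s.
Applying Bernoulli between the two ends and solving for P₂: P₂ = P₁ + ½ρ(v₁² − v₂²) − ρgΔh.
P₂ = 527000 + ½·745·(1.65² − 31.5²) − 745·9.81·(+17.9) = 527000 + (-370000) − (131000) = 26400 Pa.

26400 Pa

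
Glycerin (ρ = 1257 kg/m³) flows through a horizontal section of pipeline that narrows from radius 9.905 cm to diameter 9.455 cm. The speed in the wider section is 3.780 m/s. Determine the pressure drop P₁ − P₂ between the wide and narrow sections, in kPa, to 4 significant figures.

By continuity, v₂ = v₁·A₁/A₂ = 3.780·(308.2/70.21) = 16.59 m/s.
Along the horizontal streamline, P + ½ρv² is constant.
P₁ − P₂ = ½·1257·(16.59² − 3.780²) = ½·1257·261.1 = 164100 Pa.

ΔP ≈ 164.1 kPa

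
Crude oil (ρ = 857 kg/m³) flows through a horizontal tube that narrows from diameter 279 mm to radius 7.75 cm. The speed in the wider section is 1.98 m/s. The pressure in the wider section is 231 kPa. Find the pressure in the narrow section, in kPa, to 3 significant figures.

Mass conservation (A₁v₁ = A₂v₂) gives v₂ = 1.98 × 611/189 = 6.42 m/s.
With no height change, Bernoulli's equation is P₁ + ½ρv₁² = P₂ + ½ρv₂².
P₂ = P₁ − ½ρ(v₂² − v₁²) = 231000 − ½·857·(6.42² − 1.98²) = 231000 − 16000 = 215000 Pa.

P₂ ≈ 215 kPa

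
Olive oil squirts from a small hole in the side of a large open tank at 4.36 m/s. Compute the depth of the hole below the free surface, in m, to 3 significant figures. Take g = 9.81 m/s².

h ≈ 0.969 m

Torricelli: v = √(2gh), so h = v²/(2g).
h = 4.36²/(2·9.81) = 19.0/19.62 = 0.969 m.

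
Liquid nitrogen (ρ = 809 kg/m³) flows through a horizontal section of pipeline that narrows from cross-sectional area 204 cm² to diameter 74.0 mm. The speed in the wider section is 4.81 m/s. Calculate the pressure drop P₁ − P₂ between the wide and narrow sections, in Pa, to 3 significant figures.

201000 Pa

By continuity, v₂ = v₁·A₁/A₂ = 4.81·(204/43.0) = 22.8 m/s.
The pipe is horizontal, so Bernoulli reduces to P₁ + ½ρv₁² = P₂ + ½ρv₂².
P₁ − P₂ = ½·809·(22.8² − 4.81²) = ½·809·497 = 201000 Pa.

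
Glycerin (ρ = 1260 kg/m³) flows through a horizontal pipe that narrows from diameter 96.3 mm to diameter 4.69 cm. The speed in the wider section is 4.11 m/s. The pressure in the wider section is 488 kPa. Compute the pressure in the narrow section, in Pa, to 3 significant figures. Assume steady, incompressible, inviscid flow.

309000 Pa

Continuity gives A₁v₁ = A₂v₂, so v₂ = (72.8 cm²)/(17.3 cm²) × 4.11 m/s = 17.3 m/s.
The pipe is horizontal, so Bernoulli reduces to P₁ + ½ρv₁² = P₂ + ½ρv₂².
P₂ = P₁ − ½ρ(v₂² − v₁²) = 488000 − ½·1260·(17.3² − 4.11²) = 488000 − 179000 = 309000 Pa.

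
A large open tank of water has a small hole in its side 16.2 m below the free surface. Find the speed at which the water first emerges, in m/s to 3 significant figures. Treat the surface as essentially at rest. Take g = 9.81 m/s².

v ≈ 17.8 m/s

Torricelli's result v = √(2gh) gives v = √(2·9.81·16.2) = 17.8 m/s.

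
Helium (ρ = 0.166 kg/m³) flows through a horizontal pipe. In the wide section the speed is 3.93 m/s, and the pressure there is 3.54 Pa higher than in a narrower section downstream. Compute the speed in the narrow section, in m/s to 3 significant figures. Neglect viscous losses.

With h₁ = h₂, rearranging Bernoulli gives v₂ = √(v₁² + 2ΔP/ρ).
v₂ = √(3.93² + 2·3.54/0.166) = √(15.4 + 42.7) = 7.62 m/s.

7.62 m/s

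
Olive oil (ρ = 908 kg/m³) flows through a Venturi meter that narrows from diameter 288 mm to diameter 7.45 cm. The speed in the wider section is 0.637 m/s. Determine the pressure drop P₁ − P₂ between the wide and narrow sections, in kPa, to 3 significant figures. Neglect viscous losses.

41.0 kPa

Continuity gives A₁v₁ = A₂v₂, so v₂ = (651 cm²)/(43.6 cm²) × 0.637 m/s = 9.52 m/s.
Along the horizontal streamline, P + ½ρv² is constant.
P₁ − P₂ = ½·908·(9.52² − 0.637²) = ½·908·90.2 = 41000 Pa.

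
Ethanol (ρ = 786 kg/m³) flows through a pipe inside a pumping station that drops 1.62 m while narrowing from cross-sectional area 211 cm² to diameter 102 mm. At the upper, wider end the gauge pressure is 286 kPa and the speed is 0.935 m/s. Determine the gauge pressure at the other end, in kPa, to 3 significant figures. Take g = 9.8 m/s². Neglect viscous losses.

P₂ = 297 kPa

By continuity, v₂ = v₁·A₁/A₂ = 0.935·(211/81.7) = 2.41 m/s.
Applying Bernoulli between the two ends and solving for P₂: P₂ = P₁ + ½ρ(v₁² − v₂²) − ρgΔh.
P₂ = 286000 + ½·786·(0.935² − 2.41²) − 786·9.8·(−1.62) = 286000 + (-1950) − (-12500) = 297000 Pa.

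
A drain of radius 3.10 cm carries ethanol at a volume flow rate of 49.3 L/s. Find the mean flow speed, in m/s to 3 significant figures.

Q = 49.3 L/s = 0.0493 m³/s.
v = Q/A = 0.0493 / 0.00302 = 16.3 m/s.

16.3 m/s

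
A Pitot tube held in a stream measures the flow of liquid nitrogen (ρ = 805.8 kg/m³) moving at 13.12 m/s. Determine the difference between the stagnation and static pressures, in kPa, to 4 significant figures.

Bernoulli between the free stream and the stagnation point: ½ρv² = P_stag − P_static.
ΔP = ½·805.8·13.12² = 69350 Pa.

ΔP ≈ 69.35 kPa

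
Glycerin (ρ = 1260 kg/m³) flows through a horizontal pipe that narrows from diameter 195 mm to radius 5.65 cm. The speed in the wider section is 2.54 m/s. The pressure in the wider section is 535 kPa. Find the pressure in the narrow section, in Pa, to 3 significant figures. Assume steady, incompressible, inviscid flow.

P₂ ≈ 503000 Pa

Mass conservation (A₁v₁ = A₂v₂) gives v₂ = 2.54 × 299/100 = 7.56 m/s.
With no height change, Bernoulli's equation is P₁ + ½ρv₁² = P₂ + ½ρv₂².
P₂ = P₁ − ½ρ(v₂² − v₁²) = 535000 − ½·1260·(7.56² − 2.54²) = 535000 − 32000 = 503000 Pa.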